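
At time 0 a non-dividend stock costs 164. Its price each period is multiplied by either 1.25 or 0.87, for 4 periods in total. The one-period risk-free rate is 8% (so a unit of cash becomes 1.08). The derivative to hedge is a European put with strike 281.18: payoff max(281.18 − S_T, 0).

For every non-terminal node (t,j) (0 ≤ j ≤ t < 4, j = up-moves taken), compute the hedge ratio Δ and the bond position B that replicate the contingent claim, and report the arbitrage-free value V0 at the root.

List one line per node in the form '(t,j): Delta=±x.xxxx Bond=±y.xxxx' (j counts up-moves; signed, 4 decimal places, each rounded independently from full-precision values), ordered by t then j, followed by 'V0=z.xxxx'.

(0,0): Delta=-0.7437 Bond=172.8176
(1,0): Delta=-1.0000 Bond=223.2097
(1,1): Delta=-0.5993 Bond=157.0413
(2,0): Delta=-1.0000 Bond=241.0665
(2,1): Delta=-1.0000 Bond=241.0665
(2,2): Delta=-0.3736 Bond=111.7545
(3,0): Delta=-1.0000 Bond=260.3519
(3,1): Delta=-1.0000 Bond=260.3519
(3,2): Delta=-1.0000 Bond=260.3519
(3,3): Delta=-0.0206 Bond=7.6393
V0=50.8483

No-arbitrage ⇒ martingale measure with p* = (R−d)/(u−d) = 0.5526.
Terminal payoffs: V(4,0)=187.2248, V(4,1)=146.1869, V(4,2)=87.2244, V(4,3)=2.5081, V(4,4)=0.0000
  t=3,j=0: stock 107.9945 → up 134.9931 (V=146.1869), down 93.9552 (V=187.2248). Price 152.3574; hedge Δ=-1.0000, bond B=260.3519.
  t=3,j=1: stock 155.1645 → up 193.9556 (V=87.2244), down 134.9931 (V=146.1869). Price 105.1874; hedge Δ=-1.0000, bond B=260.3519.
  t=3,j=2: stock 222.9375 → up 278.6719 (V=2.5081), down 193.9556 (V=87.2244). Price 37.4144; hedge Δ=-1.0000, bond B=260.3519.
  t=3,j=3: stock 320.3125 → up 400.3906 (V=0.0000), down 278.6719 (V=2.5081). Price 1.0389; hedge Δ=-0.0206, bond B=7.6393.
  t=2,j=0: stock 124.1316 → up 155.1645 (V=105.1874), down 107.9945 (V=152.3574). Price 116.9349; hedge Δ=-1.0000, bond B=241.0665.
  t=2,j=1: stock 178.3500 → up 222.9375 (V=37.4144), down 155.1645 (V=105.1874). Price 62.7165; hedge Δ=-1.0000, bond B=241.0665.
  t=2,j=2: stock 256.2500 → up 320.3125 (V=1.0389), down 222.9375 (V=37.4144). Price 16.0298; hedge Δ=-0.3736, bond B=111.7545.
  t=1,j=0: stock 142.6800 → up 178.3500 (V=62.7165), down 124.1316 (V=116.9349). Price 80.5297; hedge Δ=-1.0000, bond B=223.2097.
  t=1,j=1: stock 205.0000 → up 256.2500 (V=16.0298), down 178.3500 (V=62.7165). Price 34.1814; hedge Δ=-0.5993, bond B=157.0413.
  t=0,j=0: stock 164.0000 → up 205.0000 (V=34.1814), down 142.6800 (V=80.5297). Price 50.8483; hedge Δ=-0.7437, bond B=172.8176.
Self-financing check: at every node Δ·S+B equals the discounted successor values.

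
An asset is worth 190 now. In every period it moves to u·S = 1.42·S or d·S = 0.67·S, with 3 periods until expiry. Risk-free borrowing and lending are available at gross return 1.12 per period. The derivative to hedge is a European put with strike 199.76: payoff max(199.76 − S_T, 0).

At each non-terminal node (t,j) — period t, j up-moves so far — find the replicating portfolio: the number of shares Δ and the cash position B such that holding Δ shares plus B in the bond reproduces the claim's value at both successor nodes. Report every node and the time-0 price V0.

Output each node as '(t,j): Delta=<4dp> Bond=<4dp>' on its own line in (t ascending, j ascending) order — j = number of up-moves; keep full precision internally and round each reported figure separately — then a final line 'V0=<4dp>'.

Under the risk-neutral measure, an up-move has probability p* = (R−d)/(u−d) = 0.6000 and values discount at R = 1.12.
Terminal values V(3,·): V(3,0)=142.6150, V(3,1)=78.6468, V(3,2)=0.0000, V(3,3)=0.0000
  t=2,j=0: stock 85.2910 → up 121.1132 (V=78.6468), down 57.1450 (V=142.6150). Price 93.0661; hedge Δ=-1.0000, bond B=178.3571.
  t=2,j=1: stock 180.7660 → up 256.6877 (V=0.0000), down 121.1132 (V=78.6468). Price 28.0881; hedge Δ=-0.5801, bond B=132.9505.
  t=2,j=2: stock 383.1160 → up 544.0247 (V=0.0000), down 256.6877 (V=0.0000). Price 0.0000; hedge Δ=0.0000, bond B=0.0000.
  t=1,j=0: stock 127.3000 → up 180.7660 (V=28.0881), down 85.2910 (V=93.0661). Price 48.2851; hedge Δ=-0.6806, bond B=134.9225.
  t=1,j=1: stock 269.8000 → up 383.1160 (V=0.0000), down 180.7660 (V=28.0881). Price 10.0315; hedge Δ=-0.1388, bond B=47.4823.
  t=0,j=0: stock 190.0000 → up 269.8000 (V=10.0315), down 127.3000 (V=48.2851). Price 22.6187; hedge Δ=-0.2684, bond B=73.6236.
Root portfolio cost Δ·190+B reproduces V0=22.6187.

(0,0): Delta=-0.2684 Bond=73.6236
(1,0): Delta=-0.6806 Bond=134.9225
(1,1): Delta=-0.1388 Bond=47.4823
(2,0): Delta=-1.0000 Bond=178.3571
(2,1): Delta=-0.5801 Bond=132.9505
(2,2): Delta=0.0000 Bond=0.0000
V0=22.6187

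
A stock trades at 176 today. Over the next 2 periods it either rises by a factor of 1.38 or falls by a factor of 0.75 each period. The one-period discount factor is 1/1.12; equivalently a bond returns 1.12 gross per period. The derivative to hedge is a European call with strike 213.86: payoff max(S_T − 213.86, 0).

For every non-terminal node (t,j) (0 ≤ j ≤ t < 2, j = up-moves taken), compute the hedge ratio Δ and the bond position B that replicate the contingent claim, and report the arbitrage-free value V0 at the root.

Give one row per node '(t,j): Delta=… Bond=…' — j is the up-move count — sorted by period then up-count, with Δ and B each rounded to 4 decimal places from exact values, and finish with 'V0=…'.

No-arbitrage ⇒ martingale measure with p* = (R−d)/(u−d) = 0.5873.
Terminal values V(2,·): V(2,0)=0.0000, V(2,1)=0.0000, V(2,2)=121.3144
  t=1,j=0: stock 132.0000 → up 182.1600 (V=0.0000), down 99.0000 (V=0.0000). Price 0.0000; hedge Δ=0.0000, bond B=0.0000.
  t=1,j=1: stock 242.8800 → up 335.1744 (V=121.3144), down 182.1600 (V=0.0000). Price 63.6144; hedge Δ=0.7928, bond B=-128.9481.
  t=0,j=0: stock 176.0000 → up 242.8800 (V=63.6144), down 132.0000 (V=0.0000). Price 33.3579; hedge Δ=0.5737, bond B=-67.6174.
Self-financing check: at every node Δ·S+B equals the discounted successor values.

(0,0): Delta=0.5737 Bond=-67.6174
(1,0): Delta=0.0000 Bond=0.0000
(1,1): Delta=0.7928 Bond=-128.9481
V0=33.3579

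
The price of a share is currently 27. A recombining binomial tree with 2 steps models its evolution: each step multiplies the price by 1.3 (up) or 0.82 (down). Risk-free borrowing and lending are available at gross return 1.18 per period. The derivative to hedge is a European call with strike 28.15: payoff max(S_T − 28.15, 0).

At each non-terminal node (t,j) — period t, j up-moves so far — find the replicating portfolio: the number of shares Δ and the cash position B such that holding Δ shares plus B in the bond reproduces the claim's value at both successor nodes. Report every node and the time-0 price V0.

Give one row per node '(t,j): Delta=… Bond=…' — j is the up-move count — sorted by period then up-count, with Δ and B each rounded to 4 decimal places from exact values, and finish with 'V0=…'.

No-arbitrage ⇒ martingale measure with p* = (R−d)/(u−d) = 0.7500.
Terminal values V(2,·): V(2,0)=0.0000, V(2,1)=0.6320, V(2,2)=17.4800
(1,0): S=22.1400. Δ = (V_up−V_dn)/(S_up−S_dn) = (0.6320−0.0000)/(28.7820−18.1548) = 0.0595. V = [p*·0.6320 + (1−p*)·0.0000]/1.18 = 0.4017. B = V − Δ·S = -0.9150.
(1,1): S=35.1000. Δ = (V_up−V_dn)/(S_up−S_dn) = (17.4800−0.6320)/(45.6300−28.7820) = 1.0000. V = [p*·17.4800 + (1−p*)·0.6320]/1.18 = 11.2441. B = V − Δ·S = -23.8559.
(0,0): S=27.0000. Δ = (V_up−V_dn)/(S_up−S_dn) = (11.2441−0.4017)/(35.1000−22.1400) = 0.8366. V = [p*·11.2441 + (1−p*)·0.4017]/1.18 = 7.2318. B = V − Δ·S = -15.3565.
Self-financing check: at every node Δ·S+B equals the discounted successor values.

(0,0): Delta=0.8366 Bond=-15.3565
(1,0): Delta=0.0595 Bond=-0.9150
(1,1): Delta=1.0000 Bond=-23.8559
V0=7.2318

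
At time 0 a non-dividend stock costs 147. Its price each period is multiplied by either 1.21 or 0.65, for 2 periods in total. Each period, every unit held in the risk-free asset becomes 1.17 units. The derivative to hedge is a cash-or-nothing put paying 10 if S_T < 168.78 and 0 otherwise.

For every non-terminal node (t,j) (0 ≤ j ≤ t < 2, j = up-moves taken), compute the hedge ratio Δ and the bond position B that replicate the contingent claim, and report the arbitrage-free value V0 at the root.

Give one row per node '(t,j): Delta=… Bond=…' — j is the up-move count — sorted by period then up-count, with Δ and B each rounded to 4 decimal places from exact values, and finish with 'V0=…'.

(0,0): Delta=-0.0964 Bond=15.1787
(1,0): Delta=0.0000 Bond=8.5470
(1,1): Delta=-0.1004 Bond=18.4676
V0=1.0063

Risk-neutral probability p* = (R−d)/(u−d) = (1.17−0.65)/(1.21−0.65) = 0.9286.
Terminal payoffs: V(2,0)=10.0000, V(2,1)=10.0000, V(2,2)=0.0000
Node (1,0) S=95.5500: V=(p*·10.0000+(1−p*)·10.0000)/1.17=8.5470; Δ=(10.0000−10.0000)/(115.6155−62.1075)=0.0000; B=V−Δ·S=8.5470
Node (1,1) S=177.8700: V=(p*·0.0000+(1−p*)·10.0000)/1.17=0.6105; Δ=(0.0000−10.0000)/(215.2227−115.6155)=-0.1004; B=V−Δ·S=18.4676
Node (0,0) S=147.0000: V=(p*·0.6105+(1−p*)·8.5470)/1.17=1.0063; Δ=(0.6105−8.5470)/(177.8700−95.5500)=-0.0964; B=V−Δ·S=15.1787
Check: Δ(0,0)·S0 + B(0,0) = 1.0063 = V0.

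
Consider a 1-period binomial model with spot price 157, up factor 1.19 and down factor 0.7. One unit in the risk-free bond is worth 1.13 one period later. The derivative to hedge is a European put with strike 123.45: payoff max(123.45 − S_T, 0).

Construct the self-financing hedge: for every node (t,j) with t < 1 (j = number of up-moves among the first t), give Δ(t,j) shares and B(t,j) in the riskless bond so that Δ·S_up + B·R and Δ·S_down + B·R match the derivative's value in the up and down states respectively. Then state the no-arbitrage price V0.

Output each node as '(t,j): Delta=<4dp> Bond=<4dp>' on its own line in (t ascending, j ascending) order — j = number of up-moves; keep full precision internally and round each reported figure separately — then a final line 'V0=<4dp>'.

The replicating-portfolio and risk-neutral prices coincide; use p* = (1.13−0.7)/(1.19−0.7) = 0.8776 for the latter.
Terminal payoffs: V(1,0)=13.5500, V(1,1)=0.0000
(0,0): S=157.0000. Δ = (V_up−V_dn)/(S_up−S_dn) = (0.0000−13.5500)/(186.8300−109.9000) = -0.1761. V = [p*·0.0000 + (1−p*)·13.5500]/1.13 = 1.4683. B = V − Δ·S = 29.1214.
Check: Δ(0,0)·S0 + B(0,0) = 1.4683 = V0.

(0,0): Delta=-0.1761 Bond=29.1214
V0=1.4683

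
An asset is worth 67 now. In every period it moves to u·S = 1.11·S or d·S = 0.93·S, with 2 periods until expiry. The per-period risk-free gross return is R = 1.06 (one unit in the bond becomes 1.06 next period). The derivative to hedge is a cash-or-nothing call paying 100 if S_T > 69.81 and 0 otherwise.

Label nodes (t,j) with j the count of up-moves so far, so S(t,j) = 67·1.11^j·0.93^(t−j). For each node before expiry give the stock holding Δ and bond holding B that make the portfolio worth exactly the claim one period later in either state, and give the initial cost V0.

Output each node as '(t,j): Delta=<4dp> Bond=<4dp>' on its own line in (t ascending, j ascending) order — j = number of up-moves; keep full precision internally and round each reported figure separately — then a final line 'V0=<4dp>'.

(0,0): Delta=5.6496 Bond=-332.1005
(1,0): Delta=0.0000 Bond=0.0000
(1,1): Delta=7.4702 Bond=-487.4214
V0=46.4227

The replicating-portfolio and risk-neutral prices coincide; use p* = (1.06−0.93)/(1.11−0.93) = 0.7222 for the latter.
At expiry t=2: V(2,0)=0.0000, V(2,1)=0.0000, V(2,2)=100.0000
  t=1,j=0: stock 62.3100 → up 69.1641 (V=0.0000), down 57.9483 (V=0.0000). Price 0.0000; hedge Δ=0.0000, bond B=0.0000.
  t=1,j=1: stock 74.3700 → up 82.5507 (V=100.0000), down 69.1641 (V=0.0000). Price 68.1342; hedge Δ=7.4702, bond B=-487.4214.
  t=0,j=0: stock 67.0000 → up 74.3700 (V=68.1342), down 62.3100 (V=0.0000). Price 46.4227; hedge Δ=5.6496, bond B=-332.1005.
Root portfolio cost Δ·67+B reproduces V0=46.4227.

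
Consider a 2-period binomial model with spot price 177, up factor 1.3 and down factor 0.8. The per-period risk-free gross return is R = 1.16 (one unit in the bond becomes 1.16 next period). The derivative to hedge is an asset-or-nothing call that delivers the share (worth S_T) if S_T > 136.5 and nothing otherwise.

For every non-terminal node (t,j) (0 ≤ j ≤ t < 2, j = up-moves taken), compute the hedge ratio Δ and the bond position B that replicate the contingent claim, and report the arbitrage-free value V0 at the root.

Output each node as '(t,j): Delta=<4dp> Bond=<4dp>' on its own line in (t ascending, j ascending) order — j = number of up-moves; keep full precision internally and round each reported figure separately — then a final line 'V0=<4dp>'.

Under the risk-neutral measure, an up-move has probability p* = (R−d)/(u−d) = 0.7200 and values discount at R = 1.16.
Terminal payoffs: V(2,0)=0.0000, V(2,1)=184.0800, V(2,2)=299.1300
Node (1,0) S=141.6000: V=(p*·184.0800+(1−p*)·0.0000)/1.16=114.2566; Δ=(184.0800−0.0000)/(184.0800−113.2800)=2.6000; B=V−Δ·S=-253.9034
Node (1,1) S=230.1000: V=(p*·299.1300+(1−p*)·184.0800)/1.16=230.1000; Δ=(299.1300−184.0800)/(299.1300−184.0800)=1.0000; B=V−Δ·S=0.0000
Node (0,0) S=177.0000: V=(p*·230.1000+(1−p*)·114.2566)/1.16=170.3999; Δ=(230.1000−114.2566)/(230.1000−141.6000)=1.3090; B=V−Δ·S=-61.2870
Each (Δ,B) replicates both successor values, so the strategy is self-financing and V0 is arbitrage-free.

(0,0): Delta=1.3090 Bond=-61.2870
(1,0): Delta=2.6000 Bond=-253.9034
(1,1): Delta=1.0000 Bond=0.0000
V0=170.3999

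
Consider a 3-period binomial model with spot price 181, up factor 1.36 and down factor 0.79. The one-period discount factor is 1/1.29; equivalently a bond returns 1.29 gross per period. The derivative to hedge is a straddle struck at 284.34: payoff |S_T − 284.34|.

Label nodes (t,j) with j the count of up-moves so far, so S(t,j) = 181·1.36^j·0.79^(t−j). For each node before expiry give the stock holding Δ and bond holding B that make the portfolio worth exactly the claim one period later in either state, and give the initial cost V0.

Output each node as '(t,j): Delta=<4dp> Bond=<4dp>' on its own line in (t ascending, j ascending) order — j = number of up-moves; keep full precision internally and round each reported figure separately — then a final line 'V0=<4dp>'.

(0,0): Delta=0.5324 Bond=-37.4051
(1,0): Delta=-1.0000 Bond=170.8671
(1,1): Delta=0.6570 Bond=-78.9293
(2,0): Delta=-1.0000 Bond=220.4186
(2,1): Delta=-1.0000 Bond=220.4186
(2,2): Delta=0.7918 Bond=-146.9320
V0=58.9616

Risk-neutral probability p* = (R−d)/(u−d) = (1.29−0.79)/(1.36−0.79) = 0.8772.
At expiry t=3: V(3,0)=195.0999, V(3,1)=130.7115, V(3,2)=19.8657, V(3,3)=170.9575
  t=2,j=0: stock 112.9621 → up 153.6285 (V=130.7115), down 89.2401 (V=195.0999). Price 107.4565; hedge Δ=-1.0000, bond B=220.4186.
  t=2,j=1: stock 194.4664 → up 264.4743 (V=19.8657), down 153.6285 (V=130.7115). Price 25.9522; hedge Δ=-1.0000, bond B=220.4186.
  t=2,j=2: stock 334.7776 → up 455.2975 (V=170.9575), down 264.4743 (V=19.8657). Price 118.1414; hedge Δ=0.7918, bond B=-146.9320.
  t=1,j=0: stock 142.9900 → up 194.4664 (V=25.9522), down 112.9621 (V=107.4565). Price 27.8771; hedge Δ=-1.0000, bond B=170.8671.
  t=1,j=1: stock 246.1600 → up 334.7776 (V=118.1414), down 194.4664 (V=25.9522). Price 82.8061; hedge Δ=0.6570, bond B=-78.9293.
  t=0,j=0: stock 181.0000 → up 246.1600 (V=82.8061), down 142.9900 (V=27.8771). Price 58.9616; hedge Δ=0.5324, bond B=-37.4051.
Each (Δ,B) replicates both successor values, so the strategy is self-financing and V0 is arbitrage-free.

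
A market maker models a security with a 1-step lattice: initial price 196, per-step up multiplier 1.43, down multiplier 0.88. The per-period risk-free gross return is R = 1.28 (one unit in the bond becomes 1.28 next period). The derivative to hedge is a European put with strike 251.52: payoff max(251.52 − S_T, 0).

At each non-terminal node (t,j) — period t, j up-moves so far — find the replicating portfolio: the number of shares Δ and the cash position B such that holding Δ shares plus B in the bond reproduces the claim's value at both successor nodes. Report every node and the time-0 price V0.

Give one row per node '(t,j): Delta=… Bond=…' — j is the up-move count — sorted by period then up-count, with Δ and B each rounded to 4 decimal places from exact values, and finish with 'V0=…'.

Since d<R<u, set p* = (R−d)/(u−d) = 0.7273; price each node as the discounted p*-expectation of its children.
Terminal values V(1,·): V(1,0)=79.0400, V(1,1)=0.0000
  t=0,j=0: stock 196.0000 → up 280.2800 (V=0.0000), down 172.4800 (V=79.0400). Price 16.8409; hedge Δ=-0.7332, bond B=160.5500.
The time-0 hedge costs 16.8409, which is the no-arbitrage price.

(0,0): Delta=-0.7332 Bond=160.5500
V0=16.8409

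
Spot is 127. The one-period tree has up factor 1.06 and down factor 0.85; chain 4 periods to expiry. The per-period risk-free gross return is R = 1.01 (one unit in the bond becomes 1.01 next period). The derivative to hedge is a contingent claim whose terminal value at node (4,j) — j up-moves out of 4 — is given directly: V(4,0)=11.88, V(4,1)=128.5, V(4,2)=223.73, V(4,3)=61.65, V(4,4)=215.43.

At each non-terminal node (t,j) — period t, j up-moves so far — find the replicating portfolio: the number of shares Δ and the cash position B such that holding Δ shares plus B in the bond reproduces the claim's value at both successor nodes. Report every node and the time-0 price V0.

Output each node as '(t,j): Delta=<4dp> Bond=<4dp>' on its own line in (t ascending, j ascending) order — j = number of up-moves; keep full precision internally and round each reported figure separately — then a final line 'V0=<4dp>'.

(0,0): Delta=0.5358 Bond=74.2383
(1,0): Delta=-2.2887 Bond=379.8816
(1,1): Delta=1.2436 Bond=-20.3008
(2,0): Delta=5.1549 Bond=-299.3191
(2,1): Delta=-4.1539 Bond=597.1177
(2,2): Delta=2.5961 Bond=-213.5106
(3,0): Delta=7.1202 Bond=-455.5974
(3,1): Delta=4.6624 Bond=-254.4107
(3,2): Delta=-6.3632 Bond=871.0575
(3,3): Delta=4.8413 Bond=-555.2405
V0=142.2857

Risk-neutral probability p* = (R−d)/(u−d) = (1.01−0.85)/(1.06−0.85) = 0.7619.
Terminal payoffs: V(4,0)=11.8800, V(4,1)=128.5000, V(4,2)=223.7300, V(4,3)=61.6500, V(4,4)=215.4300
Node (3,0) S=77.9939: V=(p*·128.5000+(1−p*)·11.8800)/1.01=99.7360; Δ=(128.5000−11.8800)/(82.6735−66.2948)=7.1202; B=V−Δ·S=-455.5974
Node (3,1) S=97.2629: V=(p*·223.7300+(1−p*)·128.5000)/1.01=199.0655; Δ=(223.7300−128.5000)/(103.0987−82.6735)=4.6624; B=V−Δ·S=-254.4107
Node (3,2) S=121.2926: V=(p*·61.6500+(1−p*)·223.7300)/1.01=99.2480; Δ=(61.6500−223.7300)/(128.5702−103.0987)=-6.3632; B=V−Δ·S=871.0575
Node (3,3) S=151.2590: V=(p*·215.4300+(1−p*)·61.6500)/1.01=177.0453; Δ=(215.4300−61.6500)/(160.3346−128.5702)=4.8413; B=V−Δ·S=-555.2405
Node (2,0) S=91.7575: V=(p*·199.0655+(1−p*)·99.7360)/1.01=173.6789; Δ=(199.0655−99.7360)/(97.2630−77.9939)=5.1549; B=V−Δ·S=-299.3191
Node (2,1) S=114.4270: V=(p*·99.2480+(1−p*)·199.0655)/1.01=121.7961; Δ=(99.2480−199.0655)/(121.2926−97.2630)=-4.1539; B=V−Δ·S=597.1177
Node (2,2) S=142.6972: V=(p*·177.0453+(1−p*)·99.2480)/1.01=156.9526; Δ=(177.0453−99.2480)/(151.2590−121.2926)=2.5961; B=V−Δ·S=-213.5106
Node (1,0) S=107.9500: V=(p*·121.7961+(1−p*)·173.6789)/1.01=132.8209; Δ=(121.7961−173.6789)/(114.4270−91.7575)=-2.2887; B=V−Δ·S=379.8816
Node (1,1) S=134.6200: V=(p*·156.9526+(1−p*)·121.7961)/1.01=147.1109; Δ=(156.9526−121.7961)/(142.6972−114.4270)=1.2436; B=V−Δ·S=-20.3008
Node (0,0) S=127.0000: V=(p*·147.1109+(1−p*)·132.8209)/1.01=142.2857; Δ=(147.1109−132.8209)/(134.6200−107.9500)=0.5358; B=V−Δ·S=74.2383
Self-financing check: at every node Δ·S+B equals the discounted successor values.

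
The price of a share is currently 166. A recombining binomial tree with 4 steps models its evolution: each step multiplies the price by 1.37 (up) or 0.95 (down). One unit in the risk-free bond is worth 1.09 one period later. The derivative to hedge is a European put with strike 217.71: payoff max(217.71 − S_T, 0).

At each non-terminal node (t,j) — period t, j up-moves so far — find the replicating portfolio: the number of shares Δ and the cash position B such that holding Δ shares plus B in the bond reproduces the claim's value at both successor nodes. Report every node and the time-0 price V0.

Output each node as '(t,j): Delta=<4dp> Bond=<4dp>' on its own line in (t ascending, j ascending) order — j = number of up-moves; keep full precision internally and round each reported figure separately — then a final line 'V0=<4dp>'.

Risk-neutral probability p* = (R−d)/(u−d) = (1.09−0.95)/(1.37−0.95) = 0.3333.
Payoff layer (t=4): V(4,0)=82.5020, V(4,1)=22.7258, V(4,2)=0.0000, V(4,3)=0.0000, V(4,4)=0.0000
(3,0): S=142.3242. Δ = (V_up−V_dn)/(S_up−S_dn) = (22.7258−82.5020)/(194.9842−135.2080) = -1.0000. V = [p*·22.7258 + (1−p*)·82.5020]/1.09 = 57.4097. B = V − Δ·S = 199.7339.
(3,1): S=205.2466. Δ = (V_up−V_dn)/(S_up−S_dn) = (0.0000−22.7258)/(281.1878−194.9842) = -0.2636. V = [p*·0.0000 + (1−p*)·22.7258]/1.09 = 13.8996. B = V − Δ·S = 68.0086.
(3,2): S=295.9871. Δ = (V_up−V_dn)/(S_up−S_dn) = (0.0000−0.0000)/(405.5024−281.1878) = 0.0000. V = [p*·0.0000 + (1−p*)·0.0000]/1.09 = 0.0000. B = V − Δ·S = 0.0000.
(3,3): S=426.8446. Δ = (V_up−V_dn)/(S_up−S_dn) = (0.0000−0.0000)/(584.7771−405.5024) = 0.0000. V = [p*·0.0000 + (1−p*)·0.0000]/1.09 = 0.0000. B = V − Δ·S = 0.0000.
(2,0): S=149.8150. Δ = (V_up−V_dn)/(S_up−S_dn) = (13.8996−57.4097)/(205.2466−142.3242) = -0.6915. V = [p*·13.8996 + (1−p*)·57.4097]/1.09 = 39.3636. B = V − Δ·S = 142.9592.
(2,1): S=216.0490. Δ = (V_up−V_dn)/(S_up−S_dn) = (0.0000−13.8996)/(295.9871−205.2465) = -0.1532. V = [p*·0.0000 + (1−p*)·13.8996]/1.09 = 8.5013. B = V − Δ·S = 41.5954.
(2,2): S=311.5654. Δ = (V_up−V_dn)/(S_up−S_dn) = (0.0000−0.0000)/(426.8446−295.9871) = 0.0000. V = [p*·0.0000 + (1−p*)·0.0000]/1.09 = 0.0000. B = V − Δ·S = 0.0000.
(1,0): S=157.7000. Δ = (V_up−V_dn)/(S_up−S_dn) = (8.5013−39.3636)/(216.0490−149.8150) = -0.4660. V = [p*·8.5013 + (1−p*)·39.3636]/1.09 = 26.6754. B = V − Δ·S = 100.1571.
(1,1): S=227.4200. Δ = (V_up−V_dn)/(S_up−S_dn) = (0.0000−8.5013)/(311.5654−216.0490) = -0.0890. V = [p*·0.0000 + (1−p*)·8.5013]/1.09 = 5.1995. B = V − Δ·S = 25.4406.
(0,0): S=166.0000. Δ = (V_up−V_dn)/(S_up−S_dn) = (5.1995−26.6754)/(227.4200−157.7000) = -0.3080. V = [p*·5.1995 + (1−p*)·26.6754]/1.09 = 17.9053. B = V − Δ·S = 69.0382.
Check: Δ(0,0)·S0 + B(0,0) = 17.9053 = V0.

(0,0): Delta=-0.3080 Bond=69.0382
(1,0): Delta=-0.4660 Bond=100.1571
(1,1): Delta=-0.0890 Bond=25.4406
(2,0): Delta=-0.6915 Bond=142.9592
(2,1): Delta=-0.1532 Bond=41.5954
(2,2): Delta=0.0000 Bond=0.0000
(3,0): Delta=-1.0000 Bond=199.7339
(3,1): Delta=-0.2636 Bond=68.0086
(3,2): Delta=0.0000 Bond=0.0000
(3,3): Delta=0.0000 Bond=0.0000
V0=17.9053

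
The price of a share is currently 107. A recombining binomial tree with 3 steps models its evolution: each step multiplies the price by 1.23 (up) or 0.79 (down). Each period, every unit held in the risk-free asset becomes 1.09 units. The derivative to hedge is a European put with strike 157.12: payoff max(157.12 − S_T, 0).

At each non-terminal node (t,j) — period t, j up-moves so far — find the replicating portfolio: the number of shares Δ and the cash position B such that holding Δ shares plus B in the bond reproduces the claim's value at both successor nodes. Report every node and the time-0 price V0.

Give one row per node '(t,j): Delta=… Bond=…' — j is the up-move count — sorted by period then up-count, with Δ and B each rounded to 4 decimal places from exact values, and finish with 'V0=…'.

Risk-neutral probability p* = (R−d)/(u−d) = (1.09−0.79)/(1.23−0.79) = 0.6818.
At expiry t=3: V(3,0)=104.3648, V(3,1)=74.9822, V(3,2)=29.2346, V(3,3)=0.0000
(2,0): S=66.7787. Δ = (V_up−V_dn)/(S_up−S_dn) = (74.9822−104.3648)/(82.1378−52.7552) = -1.0000. V = [p*·74.9822 + (1−p*)·104.3648]/1.09 = 77.3681. B = V − Δ·S = 144.1468.
(2,1): S=103.9719. Δ = (V_up−V_dn)/(S_up−S_dn) = (29.2346−74.9822)/(127.8854−82.1378) = -1.0000. V = [p*·29.2346 + (1−p*)·74.9822]/1.09 = 40.1749. B = V − Δ·S = 144.1468.
(2,2): S=161.8803. Δ = (V_up−V_dn)/(S_up−S_dn) = (0.0000−29.2346)/(199.1128−127.8854) = -0.4104. V = [p*·0.0000 + (1−p*)·29.2346]/1.09 = 8.5339. B = V − Δ·S = 74.9760.
(1,0): S=84.5300. Δ = (V_up−V_dn)/(S_up−S_dn) = (40.1749−77.3681)/(103.9719−66.7787) = -1.0000. V = [p*·40.1749 + (1−p*)·77.3681]/1.09 = 47.7148. B = V − Δ·S = 132.2448.
(1,1): S=131.6100. Δ = (V_up−V_dn)/(S_up−S_dn) = (8.5339−40.1749)/(161.8803−103.9719) = -0.5464. V = [p*·8.5339 + (1−p*)·40.1749]/1.09 = 17.0656. B = V − Δ·S = 88.9770.
(0,0): S=107.0000. Δ = (V_up−V_dn)/(S_up−S_dn) = (17.0656−47.7148)/(131.6100−84.5300) = -0.6510. V = [p*·17.0656 + (1−p*)·47.7148]/1.09 = 24.6033. B = V − Δ·S = 94.2606.
Self-financing check: at every node Δ·S+B equals the discounted successor values.

(0,0): Delta=-0.6510 Bond=94.2606
(1,0): Delta=-1.0000 Bond=132.2448
(1,1): Delta=-0.5464 Bond=88.9770
(2,0): Delta=-1.0000 Bond=144.1468
(2,1): Delta=-1.0000 Bond=144.1468
(2,2): Delta=-0.4104 Bond=74.9760
V0=24.6033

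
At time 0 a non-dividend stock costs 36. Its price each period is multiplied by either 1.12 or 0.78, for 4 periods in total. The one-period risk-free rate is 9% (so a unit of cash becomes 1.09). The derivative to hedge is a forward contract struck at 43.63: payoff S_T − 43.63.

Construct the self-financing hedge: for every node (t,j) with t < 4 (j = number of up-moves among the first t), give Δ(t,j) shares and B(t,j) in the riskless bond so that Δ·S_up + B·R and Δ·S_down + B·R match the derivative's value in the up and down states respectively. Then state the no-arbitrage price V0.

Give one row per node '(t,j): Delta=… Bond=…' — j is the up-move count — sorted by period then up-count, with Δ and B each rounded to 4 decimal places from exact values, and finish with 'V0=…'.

Under the risk-neutral measure, an up-move has probability p* = (R−d)/(u−d) = 0.9118 and values discount at R = 1.09.
Terminal values V(4,·): V(4,0)=-30.3046, V(4,1)=-24.4961, V(4,2)=-16.1556, V(4,3)=-4.1796, V(4,4)=13.0167
  t=3,j=0: stock 17.0839 → up 19.1339 (V=-24.4961), down 13.3254 (V=-30.3046). Price -22.9437; hedge Δ=1.0000, bond B=-40.0275.
  t=3,j=1: stock 24.5307 → up 27.4744 (V=-16.1556), down 19.1339 (V=-24.4961). Price -15.4968; hedge Δ=1.0000, bond B=-40.0275.
  t=3,j=2: stock 35.2236 → up 39.4504 (V=-4.1796), down 27.4744 (V=-16.1556). Price -4.8040; hedge Δ=1.0000, bond B=-40.0275.
  t=3,j=3: stock 50.5774 → up 56.6467 (V=13.0167), down 39.4504 (V=-4.1796). Price 10.5499; hedge Δ=1.0000, bond B=-40.0275.
  t=2,j=0: stock 21.9024 → up 24.5307 (V=-15.4968), down 17.0839 (V=-22.9437). Price -14.8201; hedge Δ=1.0000, bond B=-36.7225.
  t=2,j=1: stock 31.4496 → up 35.2236 (V=-4.8040), down 24.5307 (V=-15.4968). Price -5.2729; hedge Δ=1.0000, bond B=-36.7225.
  t=2,j=2: stock 45.1584 → up 50.5774 (V=10.5499), down 35.2236 (V=-4.8040). Price 8.4359; hedge Δ=1.0000, bond B=-36.7225.
  t=1,j=0: stock 28.0800 → up 31.4496 (V=-5.2729), down 21.9024 (V=-14.8201). Price -5.6104; hedge Δ=1.0000, bond B=-33.6904.
  t=1,j=1: stock 40.3200 → up 45.1584 (V=8.4359), down 31.4496 (V=-5.2729). Price 6.6296; hedge Δ=1.0000, bond B=-33.6904.
  t=0,j=0: stock 36.0000 → up 40.3200 (V=6.6296), down 28.0800 (V=-5.6104). Price 5.0914; hedge Δ=1.0000, bond B=-30.9086.
Root portfolio cost Δ·36+B reproduces V0=5.0914.

(0,0): Delta=1.0000 Bond=-30.9086
(1,0): Delta=1.0000 Bond=-33.6904
(1,1): Delta=1.0000 Bond=-33.6904
(2,0): Delta=1.0000 Bond=-36.7225
(2,1): Delta=1.0000 Bond=-36.7225
(2,2): Delta=1.0000 Bond=-36.7225
(3,0): Delta=1.0000 Bond=-40.0275
(3,1): Delta=1.0000 Bond=-40.0275
(3,2): Delta=1.0000 Bond=-40.0275
(3,3): Delta=1.0000 Bond=-40.0275
V0=5.0914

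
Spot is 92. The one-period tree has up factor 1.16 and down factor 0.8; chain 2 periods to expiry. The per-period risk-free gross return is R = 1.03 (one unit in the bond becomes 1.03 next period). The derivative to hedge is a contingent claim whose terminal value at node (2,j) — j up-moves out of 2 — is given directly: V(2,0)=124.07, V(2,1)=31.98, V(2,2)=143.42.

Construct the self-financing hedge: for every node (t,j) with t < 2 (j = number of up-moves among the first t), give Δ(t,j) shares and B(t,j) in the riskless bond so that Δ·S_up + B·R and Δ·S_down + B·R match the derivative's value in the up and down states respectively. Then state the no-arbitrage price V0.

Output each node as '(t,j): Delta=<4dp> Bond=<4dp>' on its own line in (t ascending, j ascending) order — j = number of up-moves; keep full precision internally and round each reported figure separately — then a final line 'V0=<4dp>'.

(0,0): Delta=1.1123 Bond=-17.9877
(1,0): Delta=-3.4756 Bond=319.1402
(1,1): Delta=2.9006 Bond=-209.3830
V0=84.3398

Under the risk-neutral measure, an up-move has probability p* = (R−d)/(u−d) = 0.6389 and values discount at R = 1.03.
Terminal payoffs: V(2,0)=124.0700, V(2,1)=31.9800, V(2,2)=143.4200
Node (1,0) S=73.6000: V=(p*·31.9800+(1−p*)·124.0700)/1.03=63.3347; Δ=(31.9800−124.0700)/(85.3760−58.8800)=-3.4756; B=V−Δ·S=319.1402
Node (1,1) S=106.7200: V=(p*·143.4200+(1−p*)·31.9800)/1.03=100.1726; Δ=(143.4200−31.9800)/(123.7952−85.3760)=2.9006; B=V−Δ·S=-209.3830
Node (0,0) S=92.0000: V=(p*·100.1726+(1−p*)·63.3347)/1.03=84.3398; Δ=(100.1726−63.3347)/(106.7200−73.6000)=1.1123; B=V−Δ·S=-17.9877
Check: Δ(0,0)·S0 + B(0,0) = 84.3398 = V0.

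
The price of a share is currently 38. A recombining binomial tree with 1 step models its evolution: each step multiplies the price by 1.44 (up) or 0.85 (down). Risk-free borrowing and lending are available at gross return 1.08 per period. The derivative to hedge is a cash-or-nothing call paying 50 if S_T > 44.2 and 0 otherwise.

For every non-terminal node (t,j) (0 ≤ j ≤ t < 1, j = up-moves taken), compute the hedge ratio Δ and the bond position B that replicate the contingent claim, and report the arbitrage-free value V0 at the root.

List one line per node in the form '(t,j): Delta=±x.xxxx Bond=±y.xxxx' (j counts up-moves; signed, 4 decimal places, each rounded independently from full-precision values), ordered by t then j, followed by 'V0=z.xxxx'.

(0,0): Delta=2.2302 Bond=-66.6981
V0=18.0477

Since d<R<u, set p* = (R−d)/(u−d) = 0.3898; price each node as the discounted p*-expectation of its children.
Terminal payoffs: V(1,0)=0.0000, V(1,1)=50.0000
  t=0,j=0: stock 38.0000 → up 54.7200 (V=50.0000), down 32.3000 (V=0.0000). Price 18.0477; hedge Δ=2.2302, bond B=-66.6981.
Check: Δ(0,0)·S0 + B(0,0) = 18.0477 = V0.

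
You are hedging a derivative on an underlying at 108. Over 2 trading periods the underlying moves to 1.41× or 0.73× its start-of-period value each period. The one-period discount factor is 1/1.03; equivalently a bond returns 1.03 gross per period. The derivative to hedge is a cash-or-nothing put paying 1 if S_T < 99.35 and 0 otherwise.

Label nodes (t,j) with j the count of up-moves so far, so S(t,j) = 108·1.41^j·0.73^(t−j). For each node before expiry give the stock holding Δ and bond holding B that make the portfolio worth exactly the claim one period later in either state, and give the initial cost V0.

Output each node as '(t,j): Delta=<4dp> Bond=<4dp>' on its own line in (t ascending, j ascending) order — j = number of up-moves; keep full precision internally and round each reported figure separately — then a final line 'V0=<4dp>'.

The replicating-portfolio and risk-neutral prices coincide; use p* = (1.03−0.73)/(1.41−0.73) = 0.4412 for the latter.
At expiry t=2: V(2,0)=1.0000, V(2,1)=0.0000, V(2,2)=0.0000
(1,0): S=78.8400. Δ = (V_up−V_dn)/(S_up−S_dn) = (0.0000−1.0000)/(111.1644−57.5532) = -0.0187. V = [p*·0.0000 + (1−p*)·1.0000]/1.03 = 0.5425. B = V − Δ·S = 2.0131.
(1,1): S=152.2800. Δ = (V_up−V_dn)/(S_up−S_dn) = (0.0000−0.0000)/(214.7148−111.1644) = 0.0000. V = [p*·0.0000 + (1−p*)·0.0000]/1.03 = 0.0000. B = V − Δ·S = 0.0000.
(0,0): S=108.0000. Δ = (V_up−V_dn)/(S_up−S_dn) = (0.0000−0.5425)/(152.2800−78.8400) = -0.0074. V = [p*·0.0000 + (1−p*)·0.5425]/1.03 = 0.2944. B = V − Δ·S = 1.0922.
Each (Δ,B) replicates both successor values, so the strategy is self-financing and V0 is arbitrage-free.

(0,0): Delta=-0.0074 Bond=1.0922
(1,0): Delta=-0.0187 Bond=2.0131
(1,1): Delta=0.0000 Bond=0.0000
V0=0.2944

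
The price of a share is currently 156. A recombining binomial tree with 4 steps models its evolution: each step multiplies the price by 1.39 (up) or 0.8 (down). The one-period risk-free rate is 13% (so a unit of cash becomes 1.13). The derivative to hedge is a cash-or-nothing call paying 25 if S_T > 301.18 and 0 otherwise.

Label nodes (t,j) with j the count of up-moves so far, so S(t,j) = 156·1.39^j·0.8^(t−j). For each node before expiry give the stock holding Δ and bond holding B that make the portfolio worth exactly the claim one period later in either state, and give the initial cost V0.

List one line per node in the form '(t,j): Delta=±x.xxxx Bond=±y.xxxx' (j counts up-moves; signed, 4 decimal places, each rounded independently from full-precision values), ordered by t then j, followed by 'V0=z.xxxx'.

Risk-neutral probability p* = (R−d)/(u−d) = (1.13−0.8)/(1.39−0.8) = 0.5593.
Terminal values V(4,·): V(4,0)=0.0000, V(4,1)=0.0000, V(4,2)=0.0000, V(4,3)=25.0000, V(4,4)=25.0000
Node (3,0) S=79.8720: V=(p*·0.0000+(1−p*)·0.0000)/1.13=0.0000; Δ=(0.0000−0.0000)/(111.0221−63.8976)=0.0000; B=V−Δ·S=0.0000
Node (3,1) S=138.7776: V=(p*·0.0000+(1−p*)·0.0000)/1.13=0.0000; Δ=(0.0000−0.0000)/(192.9009−111.0221)=0.0000; B=V−Δ·S=0.0000
Node (3,2) S=241.1261: V=(p*·25.0000+(1−p*)·0.0000)/1.13=12.3744; Δ=(25.0000−0.0000)/(335.1653−192.9009)=0.1757; B=V−Δ·S=-29.9985
Node (3,3) S=418.9566: V=(p*·25.0000+(1−p*)·25.0000)/1.13=22.1239; Δ=(25.0000−25.0000)/(582.3496−335.1653)=0.0000; B=V−Δ·S=22.1239
Node (2,0) S=99.8400: V=(p*·0.0000+(1−p*)·0.0000)/1.13=0.0000; Δ=(0.0000−0.0000)/(138.7776−79.8720)=0.0000; B=V−Δ·S=0.0000
Node (2,1) S=173.4720: V=(p*·12.3744+(1−p*)·0.0000)/1.13=6.1250; Δ=(12.3744−0.0000)/(241.1261−138.7776)=0.1209; B=V−Δ·S=-14.8485
Node (2,2) S=301.4076: V=(p*·22.1239+(1−p*)·12.3744)/1.13=15.7765; Δ=(22.1239−12.3744)/(418.9566−241.1261)=0.0548; B=V−Δ·S=-0.7481
Node (1,0) S=124.8000: V=(p*·6.1250+(1−p*)·0.0000)/1.13=3.0317; Δ=(6.1250−0.0000)/(173.4720−99.8400)=0.0832; B=V−Δ·S=-7.3496
Node (1,1) S=216.8400: V=(p*·15.7765+(1−p*)·6.1250)/1.13=10.1976; Δ=(15.7765−6.1250)/(301.4076−173.4720)=0.0754; B=V−Δ·S=-6.1609
Node (0,0) S=156.0000: V=(p*·10.1976+(1−p*)·3.0317)/1.13=6.2299; Δ=(10.1976−3.0317)/(216.8400−124.8000)=0.0779; B=V−Δ·S=-5.9157
Check: Δ(0,0)·S0 + B(0,0) = 6.2299 = V0.

(0,0): Delta=0.0779 Bond=-5.9157
(1,0): Delta=0.0832 Bond=-7.3496
(1,1): Delta=0.0754 Bond=-6.1609
(2,0): Delta=0.0000 Bond=0.0000
(2,1): Delta=0.1209 Bond=-14.8485
(2,2): Delta=0.0548 Bond=-0.7481
(3,0): Delta=0.0000 Bond=0.0000
(3,1): Delta=0.0000 Bond=0.0000
(3,2): Delta=0.1757 Bond=-29.9985
(3,3): Delta=0.0000 Bond=22.1239
V0=6.2299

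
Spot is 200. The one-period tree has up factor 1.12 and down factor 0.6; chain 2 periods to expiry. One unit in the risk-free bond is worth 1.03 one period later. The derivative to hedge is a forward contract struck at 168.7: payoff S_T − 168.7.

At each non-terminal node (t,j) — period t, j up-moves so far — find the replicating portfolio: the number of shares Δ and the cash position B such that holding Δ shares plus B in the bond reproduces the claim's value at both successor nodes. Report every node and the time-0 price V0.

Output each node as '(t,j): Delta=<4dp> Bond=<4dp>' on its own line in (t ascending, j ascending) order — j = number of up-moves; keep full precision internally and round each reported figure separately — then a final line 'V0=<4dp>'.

(0,0): Delta=1.0000 Bond=-159.0159
(1,0): Delta=1.0000 Bond=-163.7864
(1,1): Delta=1.0000 Bond=-163.7864
V0=40.9841

Under the risk-neutral measure, an up-move has probability p* = (R−d)/(u−d) = 0.8269 and values discount at R = 1.03.
Payoff layer (t=2): V(2,0)=-96.7000, V(2,1)=-34.3000, V(2,2)=82.1800
Node (1,0) S=120.0000: V=(p*·-34.3000+(1−p*)·-96.7000)/1.03=-43.7864; Δ=(-34.3000−-96.7000)/(134.4000−72.0000)=1.0000; B=V−Δ·S=-163.7864
Node (1,1) S=224.0000: V=(p*·82.1800+(1−p*)·-34.3000)/1.03=60.2136; Δ=(82.1800−-34.3000)/(250.8800−134.4000)=1.0000; B=V−Δ·S=-163.7864
Node (0,0) S=200.0000: V=(p*·60.2136+(1−p*)·-43.7864)/1.03=40.9841; Δ=(60.2136−-43.7864)/(224.0000−120.0000)=1.0000; B=V−Δ·S=-159.0159
Check: Δ(0,0)·S0 + B(0,0) = 40.9841 = V0.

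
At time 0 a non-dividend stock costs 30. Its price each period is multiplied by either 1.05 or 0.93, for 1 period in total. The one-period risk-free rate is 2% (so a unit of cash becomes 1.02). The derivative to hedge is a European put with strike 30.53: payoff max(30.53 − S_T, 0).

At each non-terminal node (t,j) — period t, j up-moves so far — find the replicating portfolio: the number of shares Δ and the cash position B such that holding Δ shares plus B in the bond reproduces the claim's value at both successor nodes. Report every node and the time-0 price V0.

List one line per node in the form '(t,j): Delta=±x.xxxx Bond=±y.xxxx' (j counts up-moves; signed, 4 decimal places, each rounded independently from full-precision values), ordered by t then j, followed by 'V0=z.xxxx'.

(0,0): Delta=-0.7306 Bond=22.5613
V0=0.6446

Under the risk-neutral measure, an up-move has probability p* = (R−d)/(u−d) = 0.7500 and values discount at R = 1.02.
Terminal values V(1,·): V(1,0)=2.6300, V(1,1)=0.0000
  t=0,j=0: stock 30.0000 → up 31.5000 (V=0.0000), down 27.9000 (V=2.6300). Price 0.6446; hedge Δ=-0.7306, bond B=22.5613.
Check: Δ(0,0)·S0 + B(0,0) = 0.6446 = V0.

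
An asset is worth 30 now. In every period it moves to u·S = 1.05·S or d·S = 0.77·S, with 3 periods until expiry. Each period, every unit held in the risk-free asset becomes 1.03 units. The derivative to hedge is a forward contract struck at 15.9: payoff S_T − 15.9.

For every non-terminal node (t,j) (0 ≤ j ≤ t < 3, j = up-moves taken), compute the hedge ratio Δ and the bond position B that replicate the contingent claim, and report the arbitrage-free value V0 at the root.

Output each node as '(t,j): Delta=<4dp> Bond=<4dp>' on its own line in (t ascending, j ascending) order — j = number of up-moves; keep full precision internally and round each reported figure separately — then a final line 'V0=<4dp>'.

Under the risk-neutral measure, an up-move has probability p* = (R−d)/(u−d) = 0.9286 and values discount at R = 1.03.
Terminal payoffs: V(3,0)=-2.2040, V(3,1)=2.7763, V(3,2)=9.5678, V(3,3)=18.8288
  t=2,j=0: stock 17.7870 → up 18.6763 (V=2.7763), down 13.6960 (V=-2.2040). Price 2.3501; hedge Δ=1.0000, bond B=-15.4369.
  t=2,j=1: stock 24.2550 → up 25.4677 (V=9.5678), down 18.6763 (V=2.7763). Price 8.8181; hedge Δ=1.0000, bond B=-15.4369.
  t=2,j=2: stock 33.0750 → up 34.7288 (V=18.8288), down 25.4678 (V=9.5678). Price 17.6381; hedge Δ=1.0000, bond B=-15.4369.
  t=1,j=0: stock 23.1000 → up 24.2550 (V=8.8181), down 17.7870 (V=2.3501). Price 8.1127; hedge Δ=1.0000, bond B=-14.9873.
  t=1,j=1: stock 31.5000 → up 33.0750 (V=17.6381), down 24.2550 (V=8.8181). Price 16.5127; hedge Δ=1.0000, bond B=-14.9873.
  t=0,j=0: stock 30.0000 → up 31.5000 (V=16.5127), down 23.1000 (V=8.1127). Price 15.4492; hedge Δ=1.0000, bond B=-14.5508.
The time-0 hedge costs 15.4492, which is the no-arbitrage price.

(0,0): Delta=1.0000 Bond=-14.5508
(1,0): Delta=1.0000 Bond=-14.9873
(1,1): Delta=1.0000 Bond=-14.9873
(2,0): Delta=1.0000 Bond=-15.4369
(2,1): Delta=1.0000 Bond=-15.4369
(2,2): Delta=1.0000 Bond=-15.4369
V0=15.4492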